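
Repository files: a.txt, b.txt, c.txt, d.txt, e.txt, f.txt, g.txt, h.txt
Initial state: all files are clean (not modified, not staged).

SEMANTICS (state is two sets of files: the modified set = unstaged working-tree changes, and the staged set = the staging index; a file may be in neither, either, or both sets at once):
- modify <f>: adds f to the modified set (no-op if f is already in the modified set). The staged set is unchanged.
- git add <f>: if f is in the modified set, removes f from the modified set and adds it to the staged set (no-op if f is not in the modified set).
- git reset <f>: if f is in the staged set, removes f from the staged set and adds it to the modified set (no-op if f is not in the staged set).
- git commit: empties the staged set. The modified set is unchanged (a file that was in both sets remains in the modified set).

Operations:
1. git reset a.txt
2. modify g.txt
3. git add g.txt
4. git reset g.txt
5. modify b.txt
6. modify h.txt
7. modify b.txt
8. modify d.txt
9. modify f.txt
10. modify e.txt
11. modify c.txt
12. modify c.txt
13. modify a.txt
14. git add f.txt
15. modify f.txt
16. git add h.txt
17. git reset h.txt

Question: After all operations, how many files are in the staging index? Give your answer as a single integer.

After op 1 (git reset a.txt): modified={none} staged={none}
After op 2 (modify g.txt): modified={g.txt} staged={none}
After op 3 (git add g.txt): modified={none} staged={g.txt}
After op 4 (git reset g.txt): modified={g.txt} staged={none}
After op 5 (modify b.txt): modified={b.txt, g.txt} staged={none}
After op 6 (modify h.txt): modified={b.txt, g.txt, h.txt} staged={none}
After op 7 (modify b.txt): modified={b.txt, g.txt, h.txt} staged={none}
After op 8 (modify d.txt): modified={b.txt, d.txt, g.txt, h.txt} staged={none}
After op 9 (modify f.txt): modified={b.txt, d.txt, f.txt, g.txt, h.txt} staged={none}
After op 10 (modify e.txt): modified={b.txt, d.txt, e.txt, f.txt, g.txt, h.txt} staged={none}
After op 11 (modify c.txt): modified={b.txt, c.txt, d.txt, e.txt, f.txt, g.txt, h.txt} staged={none}
After op 12 (modify c.txt): modified={b.txt, c.txt, d.txt, e.txt, f.txt, g.txt, h.txt} staged={none}
After op 13 (modify a.txt): modified={a.txt, b.txt, c.txt, d.txt, e.txt, f.txt, g.txt, h.txt} staged={none}
After op 14 (git add f.txt): modified={a.txt, b.txt, c.txt, d.txt, e.txt, g.txt, h.txt} staged={f.txt}
After op 15 (modify f.txt): modified={a.txt, b.txt, c.txt, d.txt, e.txt, f.txt, g.txt, h.txt} staged={f.txt}
After op 16 (git add h.txt): modified={a.txt, b.txt, c.txt, d.txt, e.txt, f.txt, g.txt} staged={f.txt, h.txt}
After op 17 (git reset h.txt): modified={a.txt, b.txt, c.txt, d.txt, e.txt, f.txt, g.txt, h.txt} staged={f.txt}
Final staged set: {f.txt} -> count=1

Answer: 1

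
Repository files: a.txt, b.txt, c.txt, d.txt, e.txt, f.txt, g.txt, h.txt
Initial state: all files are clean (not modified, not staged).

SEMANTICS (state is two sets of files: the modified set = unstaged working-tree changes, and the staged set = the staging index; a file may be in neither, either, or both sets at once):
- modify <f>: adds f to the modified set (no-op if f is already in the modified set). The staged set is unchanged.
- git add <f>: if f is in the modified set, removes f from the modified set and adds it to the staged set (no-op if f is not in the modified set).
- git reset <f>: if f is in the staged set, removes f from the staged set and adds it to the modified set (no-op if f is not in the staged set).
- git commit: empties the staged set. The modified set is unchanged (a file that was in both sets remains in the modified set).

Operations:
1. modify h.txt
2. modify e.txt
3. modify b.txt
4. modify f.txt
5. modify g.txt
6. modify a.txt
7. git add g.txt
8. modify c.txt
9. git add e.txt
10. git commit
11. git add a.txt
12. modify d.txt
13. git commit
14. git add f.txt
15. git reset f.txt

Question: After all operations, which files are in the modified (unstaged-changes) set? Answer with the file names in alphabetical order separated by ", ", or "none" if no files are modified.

After op 1 (modify h.txt): modified={h.txt} staged={none}
After op 2 (modify e.txt): modified={e.txt, h.txt} staged={none}
After op 3 (modify b.txt): modified={b.txt, e.txt, h.txt} staged={none}
After op 4 (modify f.txt): modified={b.txt, e.txt, f.txt, h.txt} staged={none}
After op 5 (modify g.txt): modified={b.txt, e.txt, f.txt, g.txt, h.txt} staged={none}
After op 6 (modify a.txt): modified={a.txt, b.txt, e.txt, f.txt, g.txt, h.txt} staged={none}
After op 7 (git add g.txt): modified={a.txt, b.txt, e.txt, f.txt, h.txt} staged={g.txt}
After op 8 (modify c.txt): modified={a.txt, b.txt, c.txt, e.txt, f.txt, h.txt} staged={g.txt}
After op 9 (git add e.txt): modified={a.txt, b.txt, c.txt, f.txt, h.txt} staged={e.txt, g.txt}
After op 10 (git commit): modified={a.txt, b.txt, c.txt, f.txt, h.txt} staged={none}
After op 11 (git add a.txt): modified={b.txt, c.txt, f.txt, h.txt} staged={a.txt}
After op 12 (modify d.txt): modified={b.txt, c.txt, d.txt, f.txt, h.txt} staged={a.txt}
After op 13 (git commit): modified={b.txt, c.txt, d.txt, f.txt, h.txt} staged={none}
After op 14 (git add f.txt): modified={b.txt, c.txt, d.txt, h.txt} staged={f.txt}
After op 15 (git reset f.txt): modified={b.txt, c.txt, d.txt, f.txt, h.txt} staged={none}

Answer: b.txt, c.txt, d.txt, f.txt, h.txt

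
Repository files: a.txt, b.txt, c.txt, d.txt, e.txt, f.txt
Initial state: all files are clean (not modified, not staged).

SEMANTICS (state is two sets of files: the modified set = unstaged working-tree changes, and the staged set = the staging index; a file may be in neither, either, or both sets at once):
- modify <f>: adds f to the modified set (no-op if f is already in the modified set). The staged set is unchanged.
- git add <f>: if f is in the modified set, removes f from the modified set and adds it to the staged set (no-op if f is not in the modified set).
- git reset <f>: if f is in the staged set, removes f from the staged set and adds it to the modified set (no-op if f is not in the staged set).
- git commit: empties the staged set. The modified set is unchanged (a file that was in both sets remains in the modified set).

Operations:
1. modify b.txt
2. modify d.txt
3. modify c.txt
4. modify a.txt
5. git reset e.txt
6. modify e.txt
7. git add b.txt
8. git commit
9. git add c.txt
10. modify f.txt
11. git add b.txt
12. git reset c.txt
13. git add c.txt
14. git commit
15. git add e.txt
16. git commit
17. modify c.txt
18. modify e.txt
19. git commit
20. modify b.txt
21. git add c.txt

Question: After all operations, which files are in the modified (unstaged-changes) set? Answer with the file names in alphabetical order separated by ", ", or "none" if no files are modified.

Answer: a.txt, b.txt, d.txt, e.txt, f.txt

Derivation:
After op 1 (modify b.txt): modified={b.txt} staged={none}
After op 2 (modify d.txt): modified={b.txt, d.txt} staged={none}
After op 3 (modify c.txt): modified={b.txt, c.txt, d.txt} staged={none}
After op 4 (modify a.txt): modified={a.txt, b.txt, c.txt, d.txt} staged={none}
After op 5 (git reset e.txt): modified={a.txt, b.txt, c.txt, d.txt} staged={none}
After op 6 (modify e.txt): modified={a.txt, b.txt, c.txt, d.txt, e.txt} staged={none}
After op 7 (git add b.txt): modified={a.txt, c.txt, d.txt, e.txt} staged={b.txt}
After op 8 (git commit): modified={a.txt, c.txt, d.txt, e.txt} staged={none}
After op 9 (git add c.txt): modified={a.txt, d.txt, e.txt} staged={c.txt}
After op 10 (modify f.txt): modified={a.txt, d.txt, e.txt, f.txt} staged={c.txt}
After op 11 (git add b.txt): modified={a.txt, d.txt, e.txt, f.txt} staged={c.txt}
After op 12 (git reset c.txt): modified={a.txt, c.txt, d.txt, e.txt, f.txt} staged={none}
After op 13 (git add c.txt): modified={a.txt, d.txt, e.txt, f.txt} staged={c.txt}
After op 14 (git commit): modified={a.txt, d.txt, e.txt, f.txt} staged={none}
After op 15 (git add e.txt): modified={a.txt, d.txt, f.txt} staged={e.txt}
After op 16 (git commit): modified={a.txt, d.txt, f.txt} staged={none}
After op 17 (modify c.txt): modified={a.txt, c.txt, d.txt, f.txt} staged={none}
After op 18 (modify e.txt): modified={a.txt, c.txt, d.txt, e.txt, f.txt} staged={none}
After op 19 (git commit): modified={a.txt, c.txt, d.txt, e.txt, f.txt} staged={none}
After op 20 (modify b.txt): modified={a.txt, b.txt, c.txt, d.txt, e.txt, f.txt} staged={none}
After op 21 (git add c.txt): modified={a.txt, b.txt, d.txt, e.txt, f.txt} staged={c.txt}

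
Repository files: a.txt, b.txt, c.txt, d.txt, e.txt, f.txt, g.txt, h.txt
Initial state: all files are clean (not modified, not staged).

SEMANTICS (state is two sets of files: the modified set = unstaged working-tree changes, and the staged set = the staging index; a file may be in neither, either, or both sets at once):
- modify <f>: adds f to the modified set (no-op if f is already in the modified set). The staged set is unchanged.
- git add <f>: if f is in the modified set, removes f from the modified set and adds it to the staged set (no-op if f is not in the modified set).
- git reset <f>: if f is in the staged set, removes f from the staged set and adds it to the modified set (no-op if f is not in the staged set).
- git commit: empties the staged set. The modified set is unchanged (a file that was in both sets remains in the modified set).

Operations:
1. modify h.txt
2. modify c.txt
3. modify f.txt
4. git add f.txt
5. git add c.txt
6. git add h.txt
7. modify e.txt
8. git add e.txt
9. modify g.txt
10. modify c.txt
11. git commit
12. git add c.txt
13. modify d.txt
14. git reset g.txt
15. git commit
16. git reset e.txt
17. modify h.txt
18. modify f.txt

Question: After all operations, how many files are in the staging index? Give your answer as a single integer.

After op 1 (modify h.txt): modified={h.txt} staged={none}
After op 2 (modify c.txt): modified={c.txt, h.txt} staged={none}
After op 3 (modify f.txt): modified={c.txt, f.txt, h.txt} staged={none}
After op 4 (git add f.txt): modified={c.txt, h.txt} staged={f.txt}
After op 5 (git add c.txt): modified={h.txt} staged={c.txt, f.txt}
After op 6 (git add h.txt): modified={none} staged={c.txt, f.txt, h.txt}
After op 7 (modify e.txt): modified={e.txt} staged={c.txt, f.txt, h.txt}
After op 8 (git add e.txt): modified={none} staged={c.txt, e.txt, f.txt, h.txt}
After op 9 (modify g.txt): modified={g.txt} staged={c.txt, e.txt, f.txt, h.txt}
After op 10 (modify c.txt): modified={c.txt, g.txt} staged={c.txt, e.txt, f.txt, h.txt}
After op 11 (git commit): modified={c.txt, g.txt} staged={none}
After op 12 (git add c.txt): modified={g.txt} staged={c.txt}
After op 13 (modify d.txt): modified={d.txt, g.txt} staged={c.txt}
After op 14 (git reset g.txt): modified={d.txt, g.txt} staged={c.txt}
After op 15 (git commit): modified={d.txt, g.txt} staged={none}
After op 16 (git reset e.txt): modified={d.txt, g.txt} staged={none}
After op 17 (modify h.txt): modified={d.txt, g.txt, h.txt} staged={none}
After op 18 (modify f.txt): modified={d.txt, f.txt, g.txt, h.txt} staged={none}
Final staged set: {none} -> count=0

Answer: 0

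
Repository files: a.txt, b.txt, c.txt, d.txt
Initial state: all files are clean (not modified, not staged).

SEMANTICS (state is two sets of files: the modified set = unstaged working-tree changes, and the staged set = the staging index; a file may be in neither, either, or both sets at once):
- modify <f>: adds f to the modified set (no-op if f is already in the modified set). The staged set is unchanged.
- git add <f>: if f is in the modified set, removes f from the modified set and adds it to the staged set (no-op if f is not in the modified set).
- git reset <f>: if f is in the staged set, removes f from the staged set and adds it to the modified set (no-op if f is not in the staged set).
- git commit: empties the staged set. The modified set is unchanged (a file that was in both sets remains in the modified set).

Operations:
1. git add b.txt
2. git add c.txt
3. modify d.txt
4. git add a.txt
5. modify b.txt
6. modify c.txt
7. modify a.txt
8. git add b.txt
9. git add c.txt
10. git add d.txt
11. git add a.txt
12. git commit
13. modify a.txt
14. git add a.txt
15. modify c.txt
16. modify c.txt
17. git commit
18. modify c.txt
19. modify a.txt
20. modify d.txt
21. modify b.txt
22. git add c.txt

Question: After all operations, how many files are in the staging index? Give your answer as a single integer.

After op 1 (git add b.txt): modified={none} staged={none}
After op 2 (git add c.txt): modified={none} staged={none}
After op 3 (modify d.txt): modified={d.txt} staged={none}
After op 4 (git add a.txt): modified={d.txt} staged={none}
After op 5 (modify b.txt): modified={b.txt, d.txt} staged={none}
After op 6 (modify c.txt): modified={b.txt, c.txt, d.txt} staged={none}
After op 7 (modify a.txt): modified={a.txt, b.txt, c.txt, d.txt} staged={none}
After op 8 (git add b.txt): modified={a.txt, c.txt, d.txt} staged={b.txt}
After op 9 (git add c.txt): modified={a.txt, d.txt} staged={b.txt, c.txt}
After op 10 (git add d.txt): modified={a.txt} staged={b.txt, c.txt, d.txt}
After op 11 (git add a.txt): modified={none} staged={a.txt, b.txt, c.txt, d.txt}
After op 12 (git commit): modified={none} staged={none}
After op 13 (modify a.txt): modified={a.txt} staged={none}
After op 14 (git add a.txt): modified={none} staged={a.txt}
After op 15 (modify c.txt): modified={c.txt} staged={a.txt}
After op 16 (modify c.txt): modified={c.txt} staged={a.txt}
After op 17 (git commit): modified={c.txt} staged={none}
After op 18 (modify c.txt): modified={c.txt} staged={none}
After op 19 (modify a.txt): modified={a.txt, c.txt} staged={none}
After op 20 (modify d.txt): modified={a.txt, c.txt, d.txt} staged={none}
After op 21 (modify b.txt): modified={a.txt, b.txt, c.txt, d.txt} staged={none}
After op 22 (git add c.txt): modified={a.txt, b.txt, d.txt} staged={c.txt}
Final staged set: {c.txt} -> count=1

Answer: 1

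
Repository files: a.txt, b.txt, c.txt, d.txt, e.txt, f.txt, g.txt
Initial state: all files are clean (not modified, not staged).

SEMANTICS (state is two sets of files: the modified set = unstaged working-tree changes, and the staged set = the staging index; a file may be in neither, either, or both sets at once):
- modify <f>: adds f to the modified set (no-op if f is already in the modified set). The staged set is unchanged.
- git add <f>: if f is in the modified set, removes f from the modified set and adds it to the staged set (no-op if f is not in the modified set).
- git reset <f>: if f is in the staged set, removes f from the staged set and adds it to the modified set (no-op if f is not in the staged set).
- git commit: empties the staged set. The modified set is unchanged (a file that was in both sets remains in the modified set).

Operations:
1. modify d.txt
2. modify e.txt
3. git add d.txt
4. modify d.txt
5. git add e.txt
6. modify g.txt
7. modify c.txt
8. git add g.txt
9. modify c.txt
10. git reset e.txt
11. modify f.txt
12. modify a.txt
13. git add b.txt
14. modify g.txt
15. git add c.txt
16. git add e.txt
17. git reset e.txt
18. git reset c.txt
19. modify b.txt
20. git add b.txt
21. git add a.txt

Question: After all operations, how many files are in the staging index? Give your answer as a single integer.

Answer: 4

Derivation:
After op 1 (modify d.txt): modified={d.txt} staged={none}
After op 2 (modify e.txt): modified={d.txt, e.txt} staged={none}
After op 3 (git add d.txt): modified={e.txt} staged={d.txt}
After op 4 (modify d.txt): modified={d.txt, e.txt} staged={d.txt}
After op 5 (git add e.txt): modified={d.txt} staged={d.txt, e.txt}
After op 6 (modify g.txt): modified={d.txt, g.txt} staged={d.txt, e.txt}
After op 7 (modify c.txt): modified={c.txt, d.txt, g.txt} staged={d.txt, e.txt}
After op 8 (git add g.txt): modified={c.txt, d.txt} staged={d.txt, e.txt, g.txt}
After op 9 (modify c.txt): modified={c.txt, d.txt} staged={d.txt, e.txt, g.txt}
After op 10 (git reset e.txt): modified={c.txt, d.txt, e.txt} staged={d.txt, g.txt}
After op 11 (modify f.txt): modified={c.txt, d.txt, e.txt, f.txt} staged={d.txt, g.txt}
After op 12 (modify a.txt): modified={a.txt, c.txt, d.txt, e.txt, f.txt} staged={d.txt, g.txt}
After op 13 (git add b.txt): modified={a.txt, c.txt, d.txt, e.txt, f.txt} staged={d.txt, g.txt}
After op 14 (modify g.txt): modified={a.txt, c.txt, d.txt, e.txt, f.txt, g.txt} staged={d.txt, g.txt}
After op 15 (git add c.txt): modified={a.txt, d.txt, e.txt, f.txt, g.txt} staged={c.txt, d.txt, g.txt}
After op 16 (git add e.txt): modified={a.txt, d.txt, f.txt, g.txt} staged={c.txt, d.txt, e.txt, g.txt}
After op 17 (git reset e.txt): modified={a.txt, d.txt, e.txt, f.txt, g.txt} staged={c.txt, d.txt, g.txt}
After op 18 (git reset c.txt): modified={a.txt, c.txt, d.txt, e.txt, f.txt, g.txt} staged={d.txt, g.txt}
After op 19 (modify b.txt): modified={a.txt, b.txt, c.txt, d.txt, e.txt, f.txt, g.txt} staged={d.txt, g.txt}
After op 20 (git add b.txt): modified={a.txt, c.txt, d.txt, e.txt, f.txt, g.txt} staged={b.txt, d.txt, g.txt}
After op 21 (git add a.txt): modified={c.txt, d.txt, e.txt, f.txt, g.txt} staged={a.txt, b.txt, d.txt, g.txt}
Final staged set: {a.txt, b.txt, d.txt, g.txt} -> count=4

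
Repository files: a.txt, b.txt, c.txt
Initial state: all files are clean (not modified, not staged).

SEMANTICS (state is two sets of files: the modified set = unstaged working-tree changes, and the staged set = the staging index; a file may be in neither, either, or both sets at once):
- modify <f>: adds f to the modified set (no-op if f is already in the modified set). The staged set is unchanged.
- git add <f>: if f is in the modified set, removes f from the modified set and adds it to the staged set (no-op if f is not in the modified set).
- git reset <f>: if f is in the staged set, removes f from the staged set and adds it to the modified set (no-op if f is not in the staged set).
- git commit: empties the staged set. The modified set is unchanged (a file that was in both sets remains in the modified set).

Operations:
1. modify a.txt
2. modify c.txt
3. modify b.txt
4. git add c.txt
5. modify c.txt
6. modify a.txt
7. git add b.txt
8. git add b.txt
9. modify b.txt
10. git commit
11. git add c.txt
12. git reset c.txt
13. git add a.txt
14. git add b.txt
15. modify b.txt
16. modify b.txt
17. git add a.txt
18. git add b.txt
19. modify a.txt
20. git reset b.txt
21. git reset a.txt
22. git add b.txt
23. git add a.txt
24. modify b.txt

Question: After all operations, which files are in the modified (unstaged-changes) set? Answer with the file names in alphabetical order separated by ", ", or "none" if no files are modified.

After op 1 (modify a.txt): modified={a.txt} staged={none}
After op 2 (modify c.txt): modified={a.txt, c.txt} staged={none}
After op 3 (modify b.txt): modified={a.txt, b.txt, c.txt} staged={none}
After op 4 (git add c.txt): modified={a.txt, b.txt} staged={c.txt}
After op 5 (modify c.txt): modified={a.txt, b.txt, c.txt} staged={c.txt}
After op 6 (modify a.txt): modified={a.txt, b.txt, c.txt} staged={c.txt}
After op 7 (git add b.txt): modified={a.txt, c.txt} staged={b.txt, c.txt}
After op 8 (git add b.txt): modified={a.txt, c.txt} staged={b.txt, c.txt}
After op 9 (modify b.txt): modified={a.txt, b.txt, c.txt} staged={b.txt, c.txt}
After op 10 (git commit): modified={a.txt, b.txt, c.txt} staged={none}
After op 11 (git add c.txt): modified={a.txt, b.txt} staged={c.txt}
After op 12 (git reset c.txt): modified={a.txt, b.txt, c.txt} staged={none}
After op 13 (git add a.txt): modified={b.txt, c.txt} staged={a.txt}
After op 14 (git add b.txt): modified={c.txt} staged={a.txt, b.txt}
After op 15 (modify b.txt): modified={b.txt, c.txt} staged={a.txt, b.txt}
After op 16 (modify b.txt): modified={b.txt, c.txt} staged={a.txt, b.txt}
After op 17 (git add a.txt): modified={b.txt, c.txt} staged={a.txt, b.txt}
After op 18 (git add b.txt): modified={c.txt} staged={a.txt, b.txt}
After op 19 (modify a.txt): modified={a.txt, c.txt} staged={a.txt, b.txt}
After op 20 (git reset b.txt): modified={a.txt, b.txt, c.txt} staged={a.txt}
After op 21 (git reset a.txt): modified={a.txt, b.txt, c.txt} staged={none}
After op 22 (git add b.txt): modified={a.txt, c.txt} staged={b.txt}
After op 23 (git add a.txt): modified={c.txt} staged={a.txt, b.txt}
After op 24 (modify b.txt): modified={b.txt, c.txt} staged={a.txt, b.txt}

Answer: b.txt, c.txt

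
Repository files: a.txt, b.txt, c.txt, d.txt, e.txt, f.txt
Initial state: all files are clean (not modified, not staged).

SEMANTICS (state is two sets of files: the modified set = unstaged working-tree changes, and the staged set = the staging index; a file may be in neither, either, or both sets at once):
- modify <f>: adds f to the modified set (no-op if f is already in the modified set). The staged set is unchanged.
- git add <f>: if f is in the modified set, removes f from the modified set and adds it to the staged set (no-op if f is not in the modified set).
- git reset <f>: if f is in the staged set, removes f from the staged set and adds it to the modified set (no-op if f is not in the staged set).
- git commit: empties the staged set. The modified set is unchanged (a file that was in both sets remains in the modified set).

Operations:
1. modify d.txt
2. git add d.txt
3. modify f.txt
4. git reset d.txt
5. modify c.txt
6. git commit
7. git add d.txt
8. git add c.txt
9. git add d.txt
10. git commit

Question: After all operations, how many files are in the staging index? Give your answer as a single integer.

Answer: 0

Derivation:
After op 1 (modify d.txt): modified={d.txt} staged={none}
After op 2 (git add d.txt): modified={none} staged={d.txt}
After op 3 (modify f.txt): modified={f.txt} staged={d.txt}
After op 4 (git reset d.txt): modified={d.txt, f.txt} staged={none}
After op 5 (modify c.txt): modified={c.txt, d.txt, f.txt} staged={none}
After op 6 (git commit): modified={c.txt, d.txt, f.txt} staged={none}
After op 7 (git add d.txt): modified={c.txt, f.txt} staged={d.txt}
After op 8 (git add c.txt): modified={f.txt} staged={c.txt, d.txt}
After op 9 (git add d.txt): modified={f.txt} staged={c.txt, d.txt}
After op 10 (git commit): modified={f.txt} staged={none}
Final staged set: {none} -> count=0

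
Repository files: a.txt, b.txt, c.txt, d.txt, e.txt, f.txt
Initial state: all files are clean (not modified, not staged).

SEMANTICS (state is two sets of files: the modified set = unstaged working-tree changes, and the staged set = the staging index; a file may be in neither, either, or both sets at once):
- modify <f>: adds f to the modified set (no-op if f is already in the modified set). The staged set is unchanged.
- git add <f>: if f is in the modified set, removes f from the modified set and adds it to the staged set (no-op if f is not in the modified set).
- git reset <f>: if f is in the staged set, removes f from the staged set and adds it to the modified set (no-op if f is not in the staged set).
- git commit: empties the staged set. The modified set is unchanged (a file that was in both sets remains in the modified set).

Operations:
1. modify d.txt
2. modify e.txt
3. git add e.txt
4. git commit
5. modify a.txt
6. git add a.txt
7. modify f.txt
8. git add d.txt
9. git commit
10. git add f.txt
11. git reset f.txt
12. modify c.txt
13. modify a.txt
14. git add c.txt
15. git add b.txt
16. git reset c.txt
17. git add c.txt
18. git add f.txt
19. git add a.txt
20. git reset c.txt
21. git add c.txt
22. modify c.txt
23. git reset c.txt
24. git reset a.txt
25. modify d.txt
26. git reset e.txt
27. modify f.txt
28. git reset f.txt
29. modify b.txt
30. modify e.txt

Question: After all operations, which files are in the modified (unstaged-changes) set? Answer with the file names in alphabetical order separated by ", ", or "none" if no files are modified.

After op 1 (modify d.txt): modified={d.txt} staged={none}
After op 2 (modify e.txt): modified={d.txt, e.txt} staged={none}
After op 3 (git add e.txt): modified={d.txt} staged={e.txt}
After op 4 (git commit): modified={d.txt} staged={none}
After op 5 (modify a.txt): modified={a.txt, d.txt} staged={none}
After op 6 (git add a.txt): modified={d.txt} staged={a.txt}
After op 7 (modify f.txt): modified={d.txt, f.txt} staged={a.txt}
After op 8 (git add d.txt): modified={f.txt} staged={a.txt, d.txt}
After op 9 (git commit): modified={f.txt} staged={none}
After op 10 (git add f.txt): modified={none} staged={f.txt}
After op 11 (git reset f.txt): modified={f.txt} staged={none}
After op 12 (modify c.txt): modified={c.txt, f.txt} staged={none}
After op 13 (modify a.txt): modified={a.txt, c.txt, f.txt} staged={none}
After op 14 (git add c.txt): modified={a.txt, f.txt} staged={c.txt}
After op 15 (git add b.txt): modified={a.txt, f.txt} staged={c.txt}
After op 16 (git reset c.txt): modified={a.txt, c.txt, f.txt} staged={none}
After op 17 (git add c.txt): modified={a.txt, f.txt} staged={c.txt}
After op 18 (git add f.txt): modified={a.txt} staged={c.txt, f.txt}
After op 19 (git add a.txt): modified={none} staged={a.txt, c.txt, f.txt}
After op 20 (git reset c.txt): modified={c.txt} staged={a.txt, f.txt}
After op 21 (git add c.txt): modified={none} staged={a.txt, c.txt, f.txt}
After op 22 (modify c.txt): modified={c.txt} staged={a.txt, c.txt, f.txt}
After op 23 (git reset c.txt): modified={c.txt} staged={a.txt, f.txt}
After op 24 (git reset a.txt): modified={a.txt, c.txt} staged={f.txt}
After op 25 (modify d.txt): modified={a.txt, c.txt, d.txt} staged={f.txt}
After op 26 (git reset e.txt): modified={a.txt, c.txt, d.txt} staged={f.txt}
After op 27 (modify f.txt): modified={a.txt, c.txt, d.txt, f.txt} staged={f.txt}
After op 28 (git reset f.txt): modified={a.txt, c.txt, d.txt, f.txt} staged={none}
After op 29 (modify b.txt): modified={a.txt, b.txt, c.txt, d.txt, f.txt} staged={none}
After op 30 (modify e.txt): modified={a.txt, b.txt, c.txt, d.txt, e.txt, f.txt} staged={none}

Answer: a.txt, b.txt, c.txt, d.txt, e.txt, f.txt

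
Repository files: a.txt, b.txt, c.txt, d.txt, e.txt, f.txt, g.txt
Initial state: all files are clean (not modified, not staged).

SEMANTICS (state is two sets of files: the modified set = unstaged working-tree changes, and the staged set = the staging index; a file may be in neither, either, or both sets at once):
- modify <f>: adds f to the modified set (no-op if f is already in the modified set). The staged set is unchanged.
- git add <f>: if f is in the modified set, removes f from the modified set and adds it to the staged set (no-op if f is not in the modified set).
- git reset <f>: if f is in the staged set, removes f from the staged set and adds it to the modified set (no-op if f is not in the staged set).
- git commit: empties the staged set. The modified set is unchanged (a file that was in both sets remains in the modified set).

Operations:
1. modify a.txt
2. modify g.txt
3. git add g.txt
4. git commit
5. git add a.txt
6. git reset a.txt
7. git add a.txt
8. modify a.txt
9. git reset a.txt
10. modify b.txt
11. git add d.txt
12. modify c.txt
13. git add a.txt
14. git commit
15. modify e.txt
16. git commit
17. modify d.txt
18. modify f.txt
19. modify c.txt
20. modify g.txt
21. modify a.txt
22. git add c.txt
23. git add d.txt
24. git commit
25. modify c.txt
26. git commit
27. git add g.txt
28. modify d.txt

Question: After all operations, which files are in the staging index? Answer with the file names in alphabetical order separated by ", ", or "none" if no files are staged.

After op 1 (modify a.txt): modified={a.txt} staged={none}
After op 2 (modify g.txt): modified={a.txt, g.txt} staged={none}
After op 3 (git add g.txt): modified={a.txt} staged={g.txt}
After op 4 (git commit): modified={a.txt} staged={none}
After op 5 (git add a.txt): modified={none} staged={a.txt}
After op 6 (git reset a.txt): modified={a.txt} staged={none}
After op 7 (git add a.txt): modified={none} staged={a.txt}
After op 8 (modify a.txt): modified={a.txt} staged={a.txt}
After op 9 (git reset a.txt): modified={a.txt} staged={none}
After op 10 (modify b.txt): modified={a.txt, b.txt} staged={none}
After op 11 (git add d.txt): modified={a.txt, b.txt} staged={none}
After op 12 (modify c.txt): modified={a.txt, b.txt, c.txt} staged={none}
After op 13 (git add a.txt): modified={b.txt, c.txt} staged={a.txt}
After op 14 (git commit): modified={b.txt, c.txt} staged={none}
After op 15 (modify e.txt): modified={b.txt, c.txt, e.txt} staged={none}
After op 16 (git commit): modified={b.txt, c.txt, e.txt} staged={none}
After op 17 (modify d.txt): modified={b.txt, c.txt, d.txt, e.txt} staged={none}
After op 18 (modify f.txt): modified={b.txt, c.txt, d.txt, e.txt, f.txt} staged={none}
After op 19 (modify c.txt): modified={b.txt, c.txt, d.txt, e.txt, f.txt} staged={none}
After op 20 (modify g.txt): modified={b.txt, c.txt, d.txt, e.txt, f.txt, g.txt} staged={none}
After op 21 (modify a.txt): modified={a.txt, b.txt, c.txt, d.txt, e.txt, f.txt, g.txt} staged={none}
After op 22 (git add c.txt): modified={a.txt, b.txt, d.txt, e.txt, f.txt, g.txt} staged={c.txt}
After op 23 (git add d.txt): modified={a.txt, b.txt, e.txt, f.txt, g.txt} staged={c.txt, d.txt}
After op 24 (git commit): modified={a.txt, b.txt, e.txt, f.txt, g.txt} staged={none}
After op 25 (modify c.txt): modified={a.txt, b.txt, c.txt, e.txt, f.txt, g.txt} staged={none}
After op 26 (git commit): modified={a.txt, b.txt, c.txt, e.txt, f.txt, g.txt} staged={none}
After op 27 (git add g.txt): modified={a.txt, b.txt, c.txt, e.txt, f.txt} staged={g.txt}
After op 28 (modify d.txt): modified={a.txt, b.txt, c.txt, d.txt, e.txt, f.txt} staged={g.txt}

Answer: g.txt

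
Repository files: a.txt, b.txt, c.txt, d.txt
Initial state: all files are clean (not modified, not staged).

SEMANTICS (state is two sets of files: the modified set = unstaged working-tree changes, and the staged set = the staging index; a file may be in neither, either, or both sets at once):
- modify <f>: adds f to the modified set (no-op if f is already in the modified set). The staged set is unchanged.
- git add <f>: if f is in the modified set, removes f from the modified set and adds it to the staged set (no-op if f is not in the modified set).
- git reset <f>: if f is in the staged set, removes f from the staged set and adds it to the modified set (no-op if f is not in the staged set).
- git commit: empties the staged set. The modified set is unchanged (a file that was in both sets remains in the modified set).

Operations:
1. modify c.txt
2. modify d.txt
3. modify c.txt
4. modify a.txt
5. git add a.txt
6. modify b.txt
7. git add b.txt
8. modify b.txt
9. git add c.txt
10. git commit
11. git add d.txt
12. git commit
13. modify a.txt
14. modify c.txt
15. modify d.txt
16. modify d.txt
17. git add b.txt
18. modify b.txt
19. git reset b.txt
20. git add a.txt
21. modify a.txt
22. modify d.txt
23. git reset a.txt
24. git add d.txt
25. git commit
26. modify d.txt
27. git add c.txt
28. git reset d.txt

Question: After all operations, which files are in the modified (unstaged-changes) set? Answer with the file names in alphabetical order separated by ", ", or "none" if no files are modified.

After op 1 (modify c.txt): modified={c.txt} staged={none}
After op 2 (modify d.txt): modified={c.txt, d.txt} staged={none}
After op 3 (modify c.txt): modified={c.txt, d.txt} staged={none}
After op 4 (modify a.txt): modified={a.txt, c.txt, d.txt} staged={none}
After op 5 (git add a.txt): modified={c.txt, d.txt} staged={a.txt}
After op 6 (modify b.txt): modified={b.txt, c.txt, d.txt} staged={a.txt}
After op 7 (git add b.txt): modified={c.txt, d.txt} staged={a.txt, b.txt}
After op 8 (modify b.txt): modified={b.txt, c.txt, d.txt} staged={a.txt, b.txt}
After op 9 (git add c.txt): modified={b.txt, d.txt} staged={a.txt, b.txt, c.txt}
After op 10 (git commit): modified={b.txt, d.txt} staged={none}
After op 11 (git add d.txt): modified={b.txt} staged={d.txt}
After op 12 (git commit): modified={b.txt} staged={none}
After op 13 (modify a.txt): modified={a.txt, b.txt} staged={none}
After op 14 (modify c.txt): modified={a.txt, b.txt, c.txt} staged={none}
After op 15 (modify d.txt): modified={a.txt, b.txt, c.txt, d.txt} staged={none}
After op 16 (modify d.txt): modified={a.txt, b.txt, c.txt, d.txt} staged={none}
After op 17 (git add b.txt): modified={a.txt, c.txt, d.txt} staged={b.txt}
After op 18 (modify b.txt): modified={a.txt, b.txt, c.txt, d.txt} staged={b.txt}
After op 19 (git reset b.txt): modified={a.txt, b.txt, c.txt, d.txt} staged={none}
After op 20 (git add a.txt): modified={b.txt, c.txt, d.txt} staged={a.txt}
After op 21 (modify a.txt): modified={a.txt, b.txt, c.txt, d.txt} staged={a.txt}
After op 22 (modify d.txt): modified={a.txt, b.txt, c.txt, d.txt} staged={a.txt}
After op 23 (git reset a.txt): modified={a.txt, b.txt, c.txt, d.txt} staged={none}
After op 24 (git add d.txt): modified={a.txt, b.txt, c.txt} staged={d.txt}
After op 25 (git commit): modified={a.txt, b.txt, c.txt} staged={none}
After op 26 (modify d.txt): modified={a.txt, b.txt, c.txt, d.txt} staged={none}
After op 27 (git add c.txt): modified={a.txt, b.txt, d.txt} staged={c.txt}
After op 28 (git reset d.txt): modified={a.txt, b.txt, d.txt} staged={c.txt}

Answer: a.txt, b.txt, d.txt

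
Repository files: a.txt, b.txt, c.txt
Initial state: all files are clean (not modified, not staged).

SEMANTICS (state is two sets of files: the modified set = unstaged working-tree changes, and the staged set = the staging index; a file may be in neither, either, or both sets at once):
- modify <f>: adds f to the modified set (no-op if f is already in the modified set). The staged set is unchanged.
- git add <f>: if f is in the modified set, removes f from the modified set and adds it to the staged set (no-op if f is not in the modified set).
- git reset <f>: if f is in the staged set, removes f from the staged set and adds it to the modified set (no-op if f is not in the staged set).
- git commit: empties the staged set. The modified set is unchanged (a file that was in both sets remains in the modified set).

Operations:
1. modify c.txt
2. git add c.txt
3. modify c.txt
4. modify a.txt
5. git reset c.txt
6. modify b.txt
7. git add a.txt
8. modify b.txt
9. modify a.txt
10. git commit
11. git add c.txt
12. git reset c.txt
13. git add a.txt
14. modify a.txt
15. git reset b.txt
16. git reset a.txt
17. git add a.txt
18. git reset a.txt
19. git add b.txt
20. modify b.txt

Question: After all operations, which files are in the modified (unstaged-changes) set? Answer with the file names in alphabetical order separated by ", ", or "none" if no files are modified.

After op 1 (modify c.txt): modified={c.txt} staged={none}
After op 2 (git add c.txt): modified={none} staged={c.txt}
After op 3 (modify c.txt): modified={c.txt} staged={c.txt}
After op 4 (modify a.txt): modified={a.txt, c.txt} staged={c.txt}
After op 5 (git reset c.txt): modified={a.txt, c.txt} staged={none}
After op 6 (modify b.txt): modified={a.txt, b.txt, c.txt} staged={none}
After op 7 (git add a.txt): modified={b.txt, c.txt} staged={a.txt}
After op 8 (modify b.txt): modified={b.txt, c.txt} staged={a.txt}
After op 9 (modify a.txt): modified={a.txt, b.txt, c.txt} staged={a.txt}
After op 10 (git commit): modified={a.txt, b.txt, c.txt} staged={none}
After op 11 (git add c.txt): modified={a.txt, b.txt} staged={c.txt}
After op 12 (git reset c.txt): modified={a.txt, b.txt, c.txt} staged={none}
After op 13 (git add a.txt): modified={b.txt, c.txt} staged={a.txt}
After op 14 (modify a.txt): modified={a.txt, b.txt, c.txt} staged={a.txt}
After op 15 (git reset b.txt): modified={a.txt, b.txt, c.txt} staged={a.txt}
After op 16 (git reset a.txt): modified={a.txt, b.txt, c.txt} staged={none}
After op 17 (git add a.txt): modified={b.txt, c.txt} staged={a.txt}
After op 18 (git reset a.txt): modified={a.txt, b.txt, c.txt} staged={none}
After op 19 (git add b.txt): modified={a.txt, c.txt} staged={b.txt}
After op 20 (modify b.txt): modified={a.txt, b.txt, c.txt} staged={b.txt}

Answer: a.txt, b.txt, c.txt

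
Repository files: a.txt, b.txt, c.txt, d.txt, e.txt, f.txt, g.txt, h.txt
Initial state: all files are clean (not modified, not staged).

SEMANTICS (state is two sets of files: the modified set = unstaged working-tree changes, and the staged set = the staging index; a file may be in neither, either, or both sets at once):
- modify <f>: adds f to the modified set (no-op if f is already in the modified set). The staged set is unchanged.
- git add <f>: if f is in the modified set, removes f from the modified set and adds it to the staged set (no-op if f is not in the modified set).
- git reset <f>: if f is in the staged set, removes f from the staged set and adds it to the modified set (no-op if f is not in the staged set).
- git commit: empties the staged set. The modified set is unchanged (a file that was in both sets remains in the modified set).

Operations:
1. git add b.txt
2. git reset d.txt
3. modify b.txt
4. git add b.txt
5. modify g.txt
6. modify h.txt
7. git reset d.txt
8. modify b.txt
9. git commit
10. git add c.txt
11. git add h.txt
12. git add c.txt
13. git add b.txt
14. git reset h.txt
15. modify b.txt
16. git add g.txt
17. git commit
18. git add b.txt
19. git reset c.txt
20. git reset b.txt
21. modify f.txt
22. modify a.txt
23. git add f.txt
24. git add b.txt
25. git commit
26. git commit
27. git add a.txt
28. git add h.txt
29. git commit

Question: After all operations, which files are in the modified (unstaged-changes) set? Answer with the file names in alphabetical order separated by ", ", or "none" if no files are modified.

After op 1 (git add b.txt): modified={none} staged={none}
After op 2 (git reset d.txt): modified={none} staged={none}
After op 3 (modify b.txt): modified={b.txt} staged={none}
After op 4 (git add b.txt): modified={none} staged={b.txt}
After op 5 (modify g.txt): modified={g.txt} staged={b.txt}
After op 6 (modify h.txt): modified={g.txt, h.txt} staged={b.txt}
After op 7 (git reset d.txt): modified={g.txt, h.txt} staged={b.txt}
After op 8 (modify b.txt): modified={b.txt, g.txt, h.txt} staged={b.txt}
After op 9 (git commit): modified={b.txt, g.txt, h.txt} staged={none}
After op 10 (git add c.txt): modified={b.txt, g.txt, h.txt} staged={none}
After op 11 (git add h.txt): modified={b.txt, g.txt} staged={h.txt}
After op 12 (git add c.txt): modified={b.txt, g.txt} staged={h.txt}
After op 13 (git add b.txt): modified={g.txt} staged={b.txt, h.txt}
After op 14 (git reset h.txt): modified={g.txt, h.txt} staged={b.txt}
After op 15 (modify b.txt): modified={b.txt, g.txt, h.txt} staged={b.txt}
After op 16 (git add g.txt): modified={b.txt, h.txt} staged={b.txt, g.txt}
After op 17 (git commit): modified={b.txt, h.txt} staged={none}
After op 18 (git add b.txt): modified={h.txt} staged={b.txt}
After op 19 (git reset c.txt): modified={h.txt} staged={b.txt}
After op 20 (git reset b.txt): modified={b.txt, h.txt} staged={none}
After op 21 (modify f.txt): modified={b.txt, f.txt, h.txt} staged={none}
After op 22 (modify a.txt): modified={a.txt, b.txt, f.txt, h.txt} staged={none}
After op 23 (git add f.txt): modified={a.txt, b.txt, h.txt} staged={f.txt}
After op 24 (git add b.txt): modified={a.txt, h.txt} staged={b.txt, f.txt}
After op 25 (git commit): modified={a.txt, h.txt} staged={none}
After op 26 (git commit): modified={a.txt, h.txt} staged={none}
After op 27 (git add a.txt): modified={h.txt} staged={a.txt}
After op 28 (git add h.txt): modified={none} staged={a.txt, h.txt}
After op 29 (git commit): modified={none} staged={none}

Answer: none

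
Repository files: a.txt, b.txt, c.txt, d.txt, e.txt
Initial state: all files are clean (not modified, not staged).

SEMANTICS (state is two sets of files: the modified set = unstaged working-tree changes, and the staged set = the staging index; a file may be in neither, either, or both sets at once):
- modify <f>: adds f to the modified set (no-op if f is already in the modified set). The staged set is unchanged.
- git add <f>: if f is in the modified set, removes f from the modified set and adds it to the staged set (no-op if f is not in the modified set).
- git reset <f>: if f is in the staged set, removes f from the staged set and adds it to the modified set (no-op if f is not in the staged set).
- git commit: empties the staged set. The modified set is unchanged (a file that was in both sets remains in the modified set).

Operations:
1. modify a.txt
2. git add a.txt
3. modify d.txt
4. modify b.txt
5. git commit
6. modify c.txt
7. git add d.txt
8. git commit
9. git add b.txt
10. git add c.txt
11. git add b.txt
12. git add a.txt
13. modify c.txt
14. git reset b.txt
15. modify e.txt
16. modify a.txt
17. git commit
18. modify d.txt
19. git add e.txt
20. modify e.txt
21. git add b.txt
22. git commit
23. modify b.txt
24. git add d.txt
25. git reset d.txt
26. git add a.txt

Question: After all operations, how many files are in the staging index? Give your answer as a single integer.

After op 1 (modify a.txt): modified={a.txt} staged={none}
After op 2 (git add a.txt): modified={none} staged={a.txt}
After op 3 (modify d.txt): modified={d.txt} staged={a.txt}
After op 4 (modify b.txt): modified={b.txt, d.txt} staged={a.txt}
After op 5 (git commit): modified={b.txt, d.txt} staged={none}
After op 6 (modify c.txt): modified={b.txt, c.txt, d.txt} staged={none}
After op 7 (git add d.txt): modified={b.txt, c.txt} staged={d.txt}
After op 8 (git commit): modified={b.txt, c.txt} staged={none}
After op 9 (git add b.txt): modified={c.txt} staged={b.txt}
After op 10 (git add c.txt): modified={none} staged={b.txt, c.txt}
After op 11 (git add b.txt): modified={none} staged={b.txt, c.txt}
After op 12 (git add a.txt): modified={none} staged={b.txt, c.txt}
After op 13 (modify c.txt): modified={c.txt} staged={b.txt, c.txt}
After op 14 (git reset b.txt): modified={b.txt, c.txt} staged={c.txt}
After op 15 (modify e.txt): modified={b.txt, c.txt, e.txt} staged={c.txt}
After op 16 (modify a.txt): modified={a.txt, b.txt, c.txt, e.txt} staged={c.txt}
After op 17 (git commit): modified={a.txt, b.txt, c.txt, e.txt} staged={none}
After op 18 (modify d.txt): modified={a.txt, b.txt, c.txt, d.txt, e.txt} staged={none}
After op 19 (git add e.txt): modified={a.txt, b.txt, c.txt, d.txt} staged={e.txt}
After op 20 (modify e.txt): modified={a.txt, b.txt, c.txt, d.txt, e.txt} staged={e.txt}
After op 21 (git add b.txt): modified={a.txt, c.txt, d.txt, e.txt} staged={b.txt, e.txt}
After op 22 (git commit): modified={a.txt, c.txt, d.txt, e.txt} staged={none}
After op 23 (modify b.txt): modified={a.txt, b.txt, c.txt, d.txt, e.txt} staged={none}
After op 24 (git add d.txt): modified={a.txt, b.txt, c.txt, e.txt} staged={d.txt}
After op 25 (git reset d.txt): modified={a.txt, b.txt, c.txt, d.txt, e.txt} staged={none}
After op 26 (git add a.txt): modified={b.txt, c.txt, d.txt, e.txt} staged={a.txt}
Final staged set: {a.txt} -> count=1

Answer: 1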